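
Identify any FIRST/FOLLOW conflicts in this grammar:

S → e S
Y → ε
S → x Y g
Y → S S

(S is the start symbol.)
A FIRST/FOLLOW conflict occurs when a non-terminal N has a nullable alternative N → β (β ⇒* ε) and another alternative N → α with FIRST(α) ∩ FOLLOW(N) ≠ ∅: on such a lookahead the parser cannot decide between expanding α and letting N vanish via β.

Nullable non-terminals: Y.
FIRST sets used below: FIRST(S) = { 'e', 'x' }

Y: nullable alternative(s) Y → ε; FOLLOW(Y) = { 'g' }
  Y → ε: FIRST \ {ε} = { } — this is the only nullable alternative, skip
  Y → S S: FIRST \ {ε} = { 'e', 'x' } — disjoint from FOLLOW(Y)

S has no nullable alternative, so no FIRST/FOLLOW check is needed there.

No FIRST/FOLLOW conflicts found.

Answer: No FIRST/FOLLOW conflicts.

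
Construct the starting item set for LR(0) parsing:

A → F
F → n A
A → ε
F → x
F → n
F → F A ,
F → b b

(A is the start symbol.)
{ [A → . F], [A → .], [A' → . A], [F → . F A ,], [F → . b b], [F → . n A], [F → . n], [F → . x] }

First, augment the grammar with A' → A
I₀ = CLOSURE({ [A' → . A] }):
  [A' → . A] has the dot before A: add [A → . F], [A → .]
  [A → . F] has the dot before F: add [F → . n A], [F → . x], [F → . n], [F → . F A ,], [F → . b b]
No further items can be added.

I₀ = { [A → . F], [A → .], [A' → . A], [F → . F A ,], [F → . b b], [F → . n A], [F → . n], [F → . x] }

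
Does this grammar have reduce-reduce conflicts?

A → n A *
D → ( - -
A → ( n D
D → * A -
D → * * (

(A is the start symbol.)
No reduce-reduce conflicts

A reduce-reduce conflict occurs when an LR(0) state has two complete items [A → α .] and [B → β .] — both call for a reduction, and with no lookahead the parser cannot choose between them.

Augment with A' → A and build the canonical LR(0) collection (I0 = CLOSURE({[A' → . A]}), then GOTO on every symbol after a dot until no new states appear). It has 16 states:
  I0: { [A → . ( n D], [A → . n A *], [A' → . A] }  — shift
  I1: { [A → ( . n D] }  — shift
  I2: { [A' → A .] }  — accept
  I3: { [A → . ( n D], [A → . n A *], [A → n . A *] }  — shift
  I4: { [A → n A . *] }  — shift
  I5: { [A → n A * .] }  — reduce
  I6: { [A → ( n . D], [D → . ( - -], [D → . * * (], [D → . * A -] }  — shift
  I7: { [D → ( . - -] }  — shift
  I8: { [A → . ( n D], [A → . n A *], [D → * . * (], [D → * . A -] }  — shift
  I9: { [A → ( n D .] }  — reduce
  I10: { [D → * * . (] }  — shift
  I11: { [D → * A . -] }  — shift
  I12: { [D → * A - .] }  — reduce
  I13: { [D → * * ( .] }  — reduce
  I14: { [D → ( - . -] }  — shift
  I15: { [D → ( - - .] }  — reduce

No state contains more than one complete item.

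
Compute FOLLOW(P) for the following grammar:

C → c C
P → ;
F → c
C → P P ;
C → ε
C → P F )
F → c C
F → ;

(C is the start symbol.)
{ ';', 'c' }

To compute FOLLOW(P), find every occurrence of P on a right-hand side N → α P β: add FIRST(β) \ {ε}, and if β is empty or nullable also add FOLLOW(N). Iterate to a fixed point.

In C → P P ;: P is followed by P ';', add FIRST(P ';') \ {ε} = { ';' }
In C → P P ;: P is followed by ';', add FIRST(';') \ {ε} = { ';' }
In C → P F ): P is followed by F ')', add FIRST(F ')') \ {ε} = { ';', 'c' }

Taking the union: FOLLOW(P) = { ';', 'c' }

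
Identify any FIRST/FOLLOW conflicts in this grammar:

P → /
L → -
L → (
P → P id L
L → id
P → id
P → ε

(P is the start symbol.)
A FIRST/FOLLOW conflict occurs when a non-terminal N has a nullable alternative N → β (β ⇒* ε) and another alternative N → α with FIRST(α) ∩ FOLLOW(N) ≠ ∅: on such a lookahead the parser cannot decide between expanding α and letting N vanish via β.

Nullable non-terminals: P.
FIRST sets used below: FIRST(P) = { '/', 'id', ε }

P: nullable alternative(s) P → ε; FOLLOW(P) = { $, 'id' }
  P → /: FIRST \ {ε} = { '/' } — disjoint from FOLLOW(P)
  P → P id L: FIRST \ {ε} = { '/', 'id' } — overlaps FOLLOW(P) on { 'id' }: CONFLICT
  P → id: FIRST \ {ε} = { 'id' } — overlaps FOLLOW(P) on { 'id' }: CONFLICT
  P → ε: FIRST \ {ε} = { } — this is the only nullable alternative, skip

L has no nullable alternative, so no FIRST/FOLLOW check is needed there.

So the grammar has 2 FIRST/FOLLOW conflicts (marked CONFLICT above).

Answer: Yes. P → P id L with FOLLOW(P) on { 'id' }; P → id with FOLLOW(P) on { 'id' }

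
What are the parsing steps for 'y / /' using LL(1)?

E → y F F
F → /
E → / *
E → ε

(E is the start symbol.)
LL(1) parsing maintains a stack (initially the start symbol over $) and the input. At each step: if the stack top is a terminal, match it against the current input token; if it is a non-terminal N, replace it with the RHS of M[N, lookahead] (the unique production whose predict set contains the lookahead).

Stack is shown with the top on the left.

Stack    Input    Action
------------------------
E $      y / / $  output E → y F F
y F F $  y / / $  match 'y'
F F $    / / $    output F → /
/ F $    / / $    match '/'
F $      / $      output F → /
/ $      / $      match '/'
$        $        accept

The string is accepted.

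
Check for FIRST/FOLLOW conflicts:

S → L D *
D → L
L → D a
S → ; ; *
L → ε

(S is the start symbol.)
A FIRST/FOLLOW conflict occurs when a non-terminal N has a nullable alternative N → β (β ⇒* ε) and another alternative N → α with FIRST(α) ∩ FOLLOW(N) ≠ ∅: on such a lookahead the parser cannot decide between expanding α and letting N vanish via β.

Nullable non-terminals: D, L.
FIRST sets used below: FIRST(D) = { 'a', ε }
D has a nullable alternative but only one production, so nothing to check.

L: nullable alternative(s) L → ε; FOLLOW(L) = { '*', 'a' }
  L → D a: FIRST \ {ε} = { 'a' } — overlaps FOLLOW(L) on { 'a' }: CONFLICT
  L → ε: FIRST \ {ε} = { } — this is the only nullable alternative, skip

S has no nullable alternative, so no FIRST/FOLLOW check is needed there.

So the grammar has 1 FIRST/FOLLOW conflict (marked CONFLICT above).

Answer: Yes. L → D a with FOLLOW(L) on { 'a' }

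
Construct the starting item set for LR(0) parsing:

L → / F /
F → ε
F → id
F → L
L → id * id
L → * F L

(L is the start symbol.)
{ [L → . * F L], [L → . / F /], [L → . id * id], [L' → . L] }

First, augment the grammar with L' → L
I₀ = CLOSURE({ [L' → . L] }):
  [L' → . L] has the dot before L: add [L → . / F /], [L → . id * id], [L → . * F L]
No further items can be added.

I₀ = { [L → . * F L], [L → . / F /], [L → . id * id], [L' → . L] }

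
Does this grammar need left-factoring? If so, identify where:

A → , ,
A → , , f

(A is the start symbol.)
Yes, A has productions with common prefix ', ,'

Left-factoring is needed when two productions for the same non-terminal
share a common prefix on the right-hand side.

Productions for A:
  A → , ,
  A → , , f

Found common prefix ', ,' in productions for A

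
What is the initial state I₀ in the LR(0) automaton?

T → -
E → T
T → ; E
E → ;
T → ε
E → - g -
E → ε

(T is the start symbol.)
{ [T → . -], [T → . ; E], [T → .], [T' → . T] }

First, augment the grammar with T' → T
I₀ = CLOSURE({ [T' → . T] }):
  [T' → . T] has the dot before T: add [T → . -], [T → . ; E], [T → .]
No further items can be added.

I₀ = { [T → . -], [T → . ; E], [T → .], [T' → . T] }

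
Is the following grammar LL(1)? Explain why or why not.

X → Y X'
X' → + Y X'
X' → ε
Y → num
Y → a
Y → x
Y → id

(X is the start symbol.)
Yes, the grammar is LL(1).

A grammar is LL(1) if for each non-terminal N with multiple productions, the predict sets of those productions are pairwise disjoint, where PREDICT(N → α) = (FIRST(α) \ {ε}) ∪ (FOLLOW(N) if α ⇒* ε).

Relevant sets:
  FOLLOW(X') = { $ }

For X':
  PREDICT(X' → '+' Y X') = { '+' }
  PREDICT(X' → ε) = { $ }
For Y:
  PREDICT(Y → num) = { 'num' }
  PREDICT(Y → a) = { 'a' }
  PREDICT(Y → x) = { 'x' }
  PREDICT(Y → id) = { 'id' }
X has a single production, so nothing to check there.

All predict sets are disjoint. The grammar IS LL(1).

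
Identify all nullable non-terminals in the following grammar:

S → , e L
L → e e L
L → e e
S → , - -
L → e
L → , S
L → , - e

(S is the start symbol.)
None

A non-terminal is nullable if it can derive ε (the empty string): either it has an ε-production, or it has a production whose right-hand side consists entirely of nullable non-terminals.

There are no ε-productions, so no non-terminal can derive ε.
No non-terminals are nullable.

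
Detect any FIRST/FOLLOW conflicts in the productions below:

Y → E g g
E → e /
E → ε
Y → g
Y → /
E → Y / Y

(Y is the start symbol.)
A FIRST/FOLLOW conflict occurs when a non-terminal N has a nullable alternative N → β (β ⇒* ε) and another alternative N → α with FIRST(α) ∩ FOLLOW(N) ≠ ∅: on such a lookahead the parser cannot decide between expanding α and letting N vanish via β.

Nullable non-terminals: E.
FIRST sets used below: FIRST(Y) = { '/', 'e', 'g' }

E: nullable alternative(s) E → ε; FOLLOW(E) = { 'g' }
  E → e /: FIRST \ {ε} = { 'e' } — disjoint from FOLLOW(E)
  E → ε: FIRST \ {ε} = { } — this is the only nullable alternative, skip
  E → Y / Y: FIRST \ {ε} = { '/', 'e', 'g' } — overlaps FOLLOW(E) on { 'g' }: CONFLICT

Y has no nullable alternative, so no FIRST/FOLLOW check is needed there.

So the grammar has 1 FIRST/FOLLOW conflict (marked CONFLICT above).

Answer: Yes. E → Y '/' Y with FOLLOW(E) on { 'g' }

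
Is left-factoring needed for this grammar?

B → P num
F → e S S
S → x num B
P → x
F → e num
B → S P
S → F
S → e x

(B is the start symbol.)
Yes, F has productions with common prefix 'e'

Left-factoring is needed when two productions for the same non-terminal
share a common prefix on the right-hand side.

Productions for B:
  B → P num
  B → S P
Productions for F:
  F → e S S
  F → e num
Productions for S:
  S → x num B
  S → F
  S → e x

Found common prefix 'e' in productions for F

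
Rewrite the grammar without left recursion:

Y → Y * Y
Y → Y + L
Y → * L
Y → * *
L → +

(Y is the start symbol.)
Y is directly left-recursive. The standard transformation for
  A → A α₁ | ... | A α_m | β₁ | ... | β_n
is
  A  → β₁ A' | ... | β_n A'
  A' → α₁ A' | ... | α_m A' | ε

Y → * L becomes Y → * L Y'
Y → * * becomes Y → * * Y'
Y → Y * Y becomes Y' → * Y Y'
Y → Y + L becomes Y' → + L Y'
Add Y' → ε

Productions for other non-terminals are unchanged:
  L → +

Resulting grammar:
Y → * L Y'
Y → * * Y'
Y' → * Y Y'
Y' → + L Y'
Y' → ε
L → +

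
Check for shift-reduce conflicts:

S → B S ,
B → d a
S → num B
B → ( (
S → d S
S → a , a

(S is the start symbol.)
A shift-reduce conflict occurs when an LR(0) state has both:
  - a complete (reduce) item [A → α .] (dot at the end), and
  - a shift item [B → β . c γ] (dot before a terminal).

Augment with S' → S and build the canonical LR(0) collection (I0 = CLOSURE({[S' → . S]}), then GOTO on every symbol after a dot until no new states appear). It has 17 states:
  I0: { [B → . ( (], [B → . d a], [S → . B S ,], [S → . a , a], [S → . d S], [S → . num B], [S' → . S] }  — shift
  I1: { [B → ( . (] }  — shift
  I2: { [B → . ( (], [B → . d a], [S → . B S ,], [S → . a , a], [S → . d S], [S → . num B], [S → B . S ,] }  — shift
  I3: { [S' → S .] }  — accept
  I4: { [S → a . , a] }  — shift
  I5: { [B → . ( (], [B → . d a], [B → d . a], [S → . B S ,], [S → . a , a], [S → . d S], [S → . num B], [S → d . S] }  — shift
  I6: { [B → . ( (], [B → . d a], [S → num . B] }  — shift
  I7: { [S → num B .] }  — reduce
  I8: { [B → d . a] }  — shift
  I9: { [B → d a .] }  — reduce
  I10: { [S → d S .] }  — reduce
  I11: { [B → d a .], [S → a . , a] }  — shift, reduce
  I12: { [S → a , . a] }  — shift
  I13: { [S → a , a .] }  — reduce
  I14: { [S → B S . ,] }  — shift
  I15: { [S → B S , .] }  — reduce
  I16: { [B → ( ( .] }  — reduce

I11 contains reduce item [B → d a .] and shift item [S → a . , a] — shift-reduce conflict.

Answer: Yes — I11: [B → d a .] vs [S → a . , a]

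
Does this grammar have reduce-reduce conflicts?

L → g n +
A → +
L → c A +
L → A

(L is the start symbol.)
No reduce-reduce conflicts

Augment with L' → L and build the canonical LR(0) collection (I0 = CLOSURE({[L' → . L]}), then GOTO on every symbol after a dot until no new states appear). It has 10 states:
  I0: { [A → . +], [L → . A], [L → . c A +], [L → . g n +], [L' → . L] }  — shift
  I1: { [A → + .] }  — reduce
  I2: { [L → A .] }  — reduce
  I3: { [L' → L .] }  — accept
  I4: { [A → . +], [L → c . A +] }  — shift
  I5: { [L → g . n +] }  — shift
  I6: { [L → g n . +] }  — shift
  I7: { [L → g n + .] }  — reduce
  I8: { [L → c A . +] }  — shift
  I9: { [L → c A + .] }  — reduce

No state contains more than one complete item.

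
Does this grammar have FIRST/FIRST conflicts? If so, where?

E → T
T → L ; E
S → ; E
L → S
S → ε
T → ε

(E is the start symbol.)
No FIRST/FIRST conflicts.

A FIRST/FIRST conflict occurs when two productions N → α and N → β for the same non-terminal have FIRST(α) ∩ FIRST(β) ≠ ∅ (with ε ∈ FIRST of a nullable right-hand side, so two nullable alternatives also conflict).

FIRST sets of the non-terminals at (or reachable through a nullable prefix from) the front of some alternative:
  FIRST(L) = { ';', ε }

Productions for T:
  T → L ; E: FIRST = { ';' }
  T → ε: FIRST = { ε }
Productions for S:
  S → ; E: FIRST = { ';' }
  S → ε: FIRST = { ε }
E, L have only one production, so no FIRST/FIRST conflict is possible there.

All alternatives of each non-terminal have pairwise disjoint FIRST sets.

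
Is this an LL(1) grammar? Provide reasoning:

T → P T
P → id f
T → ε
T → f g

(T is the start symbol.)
A grammar is LL(1) if for each non-terminal N with multiple productions, the predict sets of those productions are pairwise disjoint, where PREDICT(N → α) = (FIRST(α) \ {ε}) ∪ (FOLLOW(N) if α ⇒* ε).

Relevant sets:
  FIRST(P) = { 'id' }
  FOLLOW(T) = { $ }

For T:
  PREDICT(T → P T) = { 'id' }
  PREDICT(T → ε) = { $ }
  PREDICT(T → f g) = { 'f' }
P has a single production, so nothing to check there.

All predict sets are disjoint. The grammar IS LL(1).

Answer: Yes, the grammar is LL(1).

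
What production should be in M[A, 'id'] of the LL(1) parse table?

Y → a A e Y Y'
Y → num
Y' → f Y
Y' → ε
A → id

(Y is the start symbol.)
To find M[A, 'id'], we find productions for A where 'id' is in the predict set (PREDICT(N → α) = (FIRST(α) \ {ε}) ∪ (FOLLOW(N) if α ⇒* ε)).

A → id: PREDICT = { 'id' }
  'id' is in predict set, so this production goes in M[A, 'id']

M[A, 'id'] = A → id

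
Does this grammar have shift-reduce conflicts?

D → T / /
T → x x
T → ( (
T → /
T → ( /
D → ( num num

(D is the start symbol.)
No shift-reduce conflicts

Augment with D' → D and build the canonical LR(0) collection (I0 = CLOSURE({[D' → . D]}), then GOTO on every symbol after a dot until no new states appear). It has 13 states:
  I0: { [D → . ( num num], [D → . T / /], [D' → . D], [T → . ( (], [T → . ( /], [T → . /], [T → . x x] }  — shift
  I1: { [D → ( . num num], [T → ( . (], [T → ( . /] }  — shift
  I2: { [T → / .] }  — reduce
  I3: { [D' → D .] }  — accept
  I4: { [D → T . / /] }  — shift
  I5: { [T → x . x] }  — shift
  I6: { [T → x x .] }  — reduce
  I7: { [D → T / . /] }  — shift
  I8: { [D → T / / .] }  — reduce
  I9: { [T → ( ( .] }  — reduce
  I10: { [T → ( / .] }  — reduce
  I11: { [D → ( num . num] }  — shift
  I12: { [D → ( num num .] }  — reduce

No state contains both a complete item and a shift item.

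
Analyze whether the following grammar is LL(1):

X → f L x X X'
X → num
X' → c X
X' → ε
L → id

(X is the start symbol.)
A grammar is LL(1) if for each non-terminal N with multiple productions, the predict sets of those productions are pairwise disjoint, where PREDICT(N → α) = (FIRST(α) \ {ε}) ∪ (FOLLOW(N) if α ⇒* ε).

Relevant sets:
  FOLLOW(X') = { $, 'c' }

For X:
  PREDICT(X → f L x X X') = { 'f' }
  PREDICT(X → num) = { 'num' }
For X':
  PREDICT(X' → c X) = { 'c' }
  PREDICT(X' → ε) = { $, 'c' }
L has a single production, so nothing to check there.

Conflict found: Predict set conflict for X': { 'c' }
The grammar is NOT LL(1).

Answer: No. Predict set conflict for X': { 'c' }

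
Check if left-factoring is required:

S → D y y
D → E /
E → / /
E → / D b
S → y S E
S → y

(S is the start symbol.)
Left-factoring is needed when two productions for the same non-terminal
share a common prefix on the right-hand side.

Productions for S:
  S → D y y
  S → y S E
  S → y
Productions for E:
  E → / /
  E → / D b

Found common prefix 'y' in productions for S
Found common prefix '/' in productions for E

Answer: Yes, S has productions with common prefix 'y'; E has productions with common prefix '/'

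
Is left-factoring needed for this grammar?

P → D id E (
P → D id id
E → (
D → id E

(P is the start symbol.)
Yes, P has productions with common prefix 'D id'

Left-factoring is needed when two productions for the same non-terminal
share a common prefix on the right-hand side.

Productions for P:
  P → D id E (
  P → D id id

Found common prefix 'D id' in productions for P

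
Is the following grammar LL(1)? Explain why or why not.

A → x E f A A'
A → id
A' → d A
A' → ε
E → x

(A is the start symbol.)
No. Predict set conflict for A': { 'd' }

A grammar is LL(1) if for each non-terminal N with multiple productions, the predict sets of those productions are pairwise disjoint, where PREDICT(N → α) = (FIRST(α) \ {ε}) ∪ (FOLLOW(N) if α ⇒* ε).

Relevant sets:
  FOLLOW(A') = { $, 'd' }

For A:
  PREDICT(A → x E f A A') = { 'x' }
  PREDICT(A → id) = { 'id' }
For A':
  PREDICT(A' → d A) = { 'd' }
  PREDICT(A' → ε) = { $, 'd' }
E has a single production, so nothing to check there.

Conflict found: Predict set conflict for A': { 'd' }
The grammar is NOT LL(1).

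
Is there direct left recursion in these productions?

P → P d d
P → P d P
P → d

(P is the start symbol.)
P → P d d: LEFT RECURSIVE (starts with P)
P → P d P: LEFT RECURSIVE (starts with P)
P → d: starts with d

The grammar has direct left recursion on: P.

Answer: Yes, P is left-recursive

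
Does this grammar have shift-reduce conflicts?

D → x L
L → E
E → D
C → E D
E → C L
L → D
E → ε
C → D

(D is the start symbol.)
Yes — I2: [E → .] vs [D → . x L]; I3: [E → .] vs [D → . x L]; I5: [L → E .] vs [D → . x L]

Augment with D' → D and build the canonical LR(0) collection (I0 = CLOSURE({[D' → . D]}), then GOTO on every symbol after a dot until no new states appear). It has 9 states:
  I0: { [D → . x L], [D' → . D] }  — shift
  I1: { [D' → D .] }  — accept
  I2: { [C → . D], [C → . E D], [D → . x L], [D → x . L], [E → . C L], [E → . D], [E → .], [L → . D], [L → . E] }  — shift, reduce
  I3: { [C → . D], [C → . E D], [D → . x L], [E → . C L], [E → . D], [E → .], [E → C . L], [L → . D], [L → . E] }  — shift, reduce
  I4: { [C → D .], [E → D .], [L → D .] }  — 3 reduces
  I5: { [C → E . D], [D → . x L], [L → E .] }  — shift, reduce
  I6: { [D → x L .] }  — reduce
  I7: { [C → E D .] }  — reduce
  I8: { [E → C L .] }  — reduce

I2 contains reduce item [E → .] and shift item [D → . x L] — shift-reduce conflict.
I3 contains reduce item [E → .] and shift item [D → . x L] — shift-reduce conflict.
I5 contains reduce item [L → E .] and shift item [D → . x L] — shift-reduce conflict.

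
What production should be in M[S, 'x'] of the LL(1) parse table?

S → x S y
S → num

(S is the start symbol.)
S → x S y

To find M[S, 'x'], we find productions for S where 'x' is in the predict set (PREDICT(N → α) = (FIRST(α) \ {ε}) ∪ (FOLLOW(N) if α ⇒* ε)).

S → x S y: PREDICT = { 'x' }
  'x' is in predict set, so this production goes in M[S, 'x']
S → num: PREDICT = { 'num' }

M[S, 'x'] = S → x S y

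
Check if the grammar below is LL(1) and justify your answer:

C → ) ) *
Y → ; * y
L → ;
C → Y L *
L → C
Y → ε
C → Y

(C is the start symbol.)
No. Predict set conflict for C: { ')' }

A grammar is LL(1) if for each non-terminal N with multiple productions, the predict sets of those productions are pairwise disjoint, where PREDICT(N → α) = (FIRST(α) \ {ε}) ∪ (FOLLOW(N) if α ⇒* ε).

Relevant sets:
  FIRST(Y) = { ';', ε }
  FIRST(L) = { ')', '*', ';', ε }
  FIRST(C) = { ')', '*', ';', ε }
  FOLLOW(C) = { $, '*' }
  FOLLOW(Y) = { $, ')', '*', ';' }
  FOLLOW(L) = { '*' }

For C:
  PREDICT(C → ')' ')' '*') = { ')' }
  PREDICT(C → Y L '*') = { ')', '*', ';' }
  PREDICT(C → Y) = { $, '*', ';' }
For Y:
  PREDICT(Y → ';' '*' y) = { ';' }
  PREDICT(Y → ε) = { $, ')', '*', ';' }
For L:
  PREDICT(L → ';') = { ';' }
  PREDICT(L → C) = { ')', '*', ';' }

Conflict found: Predict set conflict for C: { ')' }
The grammar is NOT LL(1).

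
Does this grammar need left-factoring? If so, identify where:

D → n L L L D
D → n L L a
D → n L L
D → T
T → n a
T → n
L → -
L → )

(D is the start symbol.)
Left-factoring is needed when two productions for the same non-terminal
share a common prefix on the right-hand side.

Productions for D:
  D → n L L L D
  D → n L L a
  D → n L L
  D → T
Productions for T:
  T → n a
  T → n
Productions for L:
  L → -
  L → )

Found common prefix 'n L L' in productions for D
Found common prefix 'n' in productions for T

Answer: Yes, D has productions with common prefix 'n L L'; T has productions with common prefix 'n'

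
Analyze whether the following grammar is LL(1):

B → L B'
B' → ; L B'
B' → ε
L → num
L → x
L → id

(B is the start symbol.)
Yes, the grammar is LL(1).

Relevant sets:
  FOLLOW(B') = { $ }

For B':
  PREDICT(B' → ';' L B') = { ';' }
  PREDICT(B' → ε) = { $ }
For L:
  PREDICT(L → num) = { 'num' }
  PREDICT(L → x) = { 'x' }
  PREDICT(L → id) = { 'id' }
B has a single production, so nothing to check there.

All predict sets are disjoint. The grammar IS LL(1).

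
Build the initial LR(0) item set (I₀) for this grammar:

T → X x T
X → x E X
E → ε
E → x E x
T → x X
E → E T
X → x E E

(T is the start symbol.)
{ [T → . X x T], [T → . x X], [T' → . T], [X → . x E E], [X → . x E X] }

First, augment the grammar with T' → T
I₀ = CLOSURE({ [T' → . T] }):
  [T' → . T] has the dot before T: add [T → . X x T], [T → . x X]
  [T → . X x T] has the dot before X: add [X → . x E X], [X → . x E E]
No further items can be added.

I₀ = { [T → . X x T], [T → . x X], [T' → . T], [X → . x E E], [X → . x E X] }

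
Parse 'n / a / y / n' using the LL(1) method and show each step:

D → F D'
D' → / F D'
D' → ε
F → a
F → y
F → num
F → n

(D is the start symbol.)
LL(1) parsing maintains a stack (initially the start symbol over $) and the input. At each step: if the stack top is a terminal, match it against the current input token; if it is a non-terminal N, replace it with the RHS of M[N, lookahead] (the unique production whose predict set contains the lookahead).

Stack is shown with the top on the left.

Stack     Input            Action
---------------------------------
D $       n / a / y / n $  output D → F D'
F D' $    n / a / y / n $  output F → n
n D' $    n / a / y / n $  match 'n'
D' $      / a / y / n $    output D' → / F D'
/ F D' $  / a / y / n $    match '/'
F D' $    a / y / n $      output F → a
a D' $    a / y / n $      match 'a'
D' $      / y / n $        output D' → / F D'
/ F D' $  / y / n $        match '/'
F D' $    y / n $          output F → y
y D' $    y / n $          match 'y'
D' $      / n $            output D' → / F D'
/ F D' $  / n $            match '/'
F D' $    n $              output F → n
n D' $    n $              match 'n'
D' $      $                output D' → ε
$         $                accept

The string is accepted.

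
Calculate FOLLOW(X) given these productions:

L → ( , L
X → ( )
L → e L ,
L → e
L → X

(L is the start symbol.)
In L → X: X is at the end, add FOLLOW(L)

The FOLLOW sets referred to above (computed the same way, to a fixed point):
  FOLLOW(L) = { $, ',' }

Taking the union: FOLLOW(X) = { $, ',' }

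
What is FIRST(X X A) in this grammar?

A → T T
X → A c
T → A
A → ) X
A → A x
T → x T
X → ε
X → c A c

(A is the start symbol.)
FIRST sets of the non-terminals involved (from the grammar, by fixed-point iteration):
  FIRST(X) = { ')', 'c', 'x', ε }
  FIRST(A) = { ')', 'x' }

To compute FIRST(X X A), process the symbols left to right:
Symbol X is a non-terminal. Add FIRST(X) \ {ε} = { ')', 'c', 'x' }
X is nullable (ε ∈ FIRST(X)), continue to the next symbol.
Symbol X is a non-terminal. Add FIRST(X) \ {ε} = { ')', 'c', 'x' }
X is nullable (ε ∈ FIRST(X)), continue to the next symbol.
Symbol A is a non-terminal. Add FIRST(A) \ {ε} = { ')', 'x' }
A is not nullable (ε ∉ FIRST(A)), so stop here.
FIRST(X X A) = { ')', 'c', 'x' }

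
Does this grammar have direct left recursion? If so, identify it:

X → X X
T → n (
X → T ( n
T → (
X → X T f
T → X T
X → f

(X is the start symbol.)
Direct left recursion occurs when N → N α for some non-terminal N (the right-hand side begins with the left-hand side itself).

X → X X: LEFT RECURSIVE (starts with X)
T → n (: starts with n
X → T ( n: starts with T
T → (: starts with '('
X → X T f: LEFT RECURSIVE (starts with X)
T → X T: starts with X
X → f: starts with f

The grammar has direct left recursion on: X.

Answer: Yes, X is left-recursive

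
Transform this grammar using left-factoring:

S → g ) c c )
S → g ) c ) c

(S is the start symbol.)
Left-factoring transforms A → αβ₁ | αβ₂ into A → αA' and A' → β₁ | β₂
(α is the longest common prefix among the alternatives). Repeat until
no nonterminal has two alternatives with a common prefix.

Round 1: S has alternatives sharing prefix 'g ) c'. Introduce S': S → g ) c S'
  Add: S' → c )
  Add: S' → ) c

No remaining common prefixes — done.

Resulting grammar:
S → g ) c S'
S' → c )
S' → ) c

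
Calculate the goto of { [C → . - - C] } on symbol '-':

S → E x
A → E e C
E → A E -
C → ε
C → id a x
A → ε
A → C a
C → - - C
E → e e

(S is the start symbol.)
{ [C → - . - C] }

GOTO(I, '-') = CLOSURE({ [A → αX.β] : [A → α.Xβ] ∈ I, X = '-' })

Items with dot before '-', with the dot advanced:
  [C → . - - C] → [C → - . - C]
Closure adds nothing (no advanced item has the dot before a non-terminal).

GOTO = { [C → - . - C] }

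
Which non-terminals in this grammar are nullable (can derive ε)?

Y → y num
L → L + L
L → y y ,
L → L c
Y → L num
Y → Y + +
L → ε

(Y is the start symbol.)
A non-terminal is nullable if it can derive ε (the empty string): either it has an ε-production, or it has a production whose right-hand side consists entirely of nullable non-terminals.

ε-productions: L → ε
So L is immediately nullable.
No further non-terminal can be added: every production for the remaining non-terminals contains a terminal or a non-nullable non-terminal.
Nullable = { 'L' }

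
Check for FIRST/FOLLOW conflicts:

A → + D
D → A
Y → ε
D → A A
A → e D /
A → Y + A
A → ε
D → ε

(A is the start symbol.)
Yes. A → '+' D with FOLLOW(A) on { '+' }; A → e D '/' with FOLLOW(A) on { 'e' }; A → Y '+' A with FOLLOW(A) on { '+' }; D → A with FOLLOW(D) on { '+', 'e' }; D → A A with FOLLOW(D) on { '+', 'e' }

Nullable non-terminals: A, D, Y.
FIRST sets used below: FIRST(Y) = { ε }, FIRST(A) = { '+', 'e', ε }

A: nullable alternative(s) A → ε; FOLLOW(A) = { $, '+', '/', 'e' }
  A → + D: FIRST \ {ε} = { '+' } — overlaps FOLLOW(A) on { '+' }: CONFLICT
  A → e D /: FIRST \ {ε} = { 'e' } — overlaps FOLLOW(A) on { 'e' }: CONFLICT
  A → Y + A: FIRST \ {ε} = { '+' } — overlaps FOLLOW(A) on { '+' }: CONFLICT
  A → ε: FIRST \ {ε} = { } — this is the only nullable alternative, skip

D: nullable alternative(s) D → A, D → A A, D → ε; FOLLOW(D) = { $, '+', '/', 'e' }
  D → A: FIRST \ {ε} = { '+', 'e' } — overlaps FOLLOW(D) on { '+', 'e' }: CONFLICT
  D → A A: FIRST \ {ε} = { '+', 'e' } — overlaps FOLLOW(D) on { '+', 'e' }: CONFLICT
  D → ε: FIRST \ {ε} = { } — disjoint from FOLLOW(D)
Y has a nullable alternative but only one production, so nothing to check.

So the grammar has 5 FIRST/FOLLOW conflicts (marked CONFLICT above).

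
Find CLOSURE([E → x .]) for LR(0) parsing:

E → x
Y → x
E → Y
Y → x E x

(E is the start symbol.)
To compute CLOSURE, for each item [A → α.Bβ] where B is a non-terminal, add [B → .γ] for all productions B → γ; repeat for the newly added items until nothing changes.

Start with: [E → x .]
The dot is at the end, so nothing is added.

CLOSURE = { [E → x .] }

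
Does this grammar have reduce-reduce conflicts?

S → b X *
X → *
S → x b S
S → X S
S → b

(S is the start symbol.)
A reduce-reduce conflict occurs when an LR(0) state has two complete items [A → α .] and [B → β .] — both call for a reduction, and with no lookahead the parser cannot choose between them.

Augment with S' → S and build the canonical LR(0) collection (I0 = CLOSURE({[S' → . S]}), then GOTO on every symbol after a dot until no new states appear). It has 11 states:
  I0: { [S → . X S], [S → . b X *], [S → . b], [S → . x b S], [S' → . S], [X → . *] }  — shift
  I1: { [X → * .] }  — reduce
  I2: { [S' → S .] }  — accept
  I3: { [S → . X S], [S → . b X *], [S → . b], [S → . x b S], [S → X . S], [X → . *] }  — shift
  I4: { [S → b . X *], [S → b .], [X → . *] }  — shift, reduce
  I5: { [S → x . b S] }  — shift
  I6: { [S → . X S], [S → . b X *], [S → . b], [S → . x b S], [S → x b . S], [X → . *] }  — shift
  I7: { [S → x b S .] }  — reduce
  I8: { [S → b X . *] }  — shift
  I9: { [S → b X * .] }  — reduce
  I10: { [S → X S .] }  — reduce

No state contains more than one complete item.

Answer: No reduce-reduce conflicts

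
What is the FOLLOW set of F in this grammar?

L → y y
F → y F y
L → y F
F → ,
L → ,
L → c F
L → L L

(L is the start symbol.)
{ $, ',', 'c', 'y' }

In F → y F y: F is followed by y, add FIRST(y) \ {ε} = { 'y' }
In L → y F: F is at the end, add FOLLOW(L)
In L → c F: F is at the end, add FOLLOW(L)

The FOLLOW sets referred to above (computed the same way, to a fixed point):
  FOLLOW(L) = { $, ',', 'c', 'y' }

Taking the union: FOLLOW(F) = { $, ',', 'c', 'y' }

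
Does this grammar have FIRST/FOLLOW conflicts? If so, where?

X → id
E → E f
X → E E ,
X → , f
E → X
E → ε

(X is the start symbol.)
A FIRST/FOLLOW conflict occurs when a non-terminal N has a nullable alternative N → β (β ⇒* ε) and another alternative N → α with FIRST(α) ∩ FOLLOW(N) ≠ ∅: on such a lookahead the parser cannot decide between expanding α and letting N vanish via β.

Nullable non-terminals: E.
FIRST sets used below: FIRST(E) = { ',', 'f', 'id', ε }, FIRST(X) = { ',', 'f', 'id' }

E: nullable alternative(s) E → ε; FOLLOW(E) = { ',', 'f', 'id' }
  E → E f: FIRST \ {ε} = { ',', 'f', 'id' } — overlaps FOLLOW(E) on { ',', 'f', 'id' }: CONFLICT
  E → X: FIRST \ {ε} = { ',', 'f', 'id' } — overlaps FOLLOW(E) on { ',', 'f', 'id' }: CONFLICT
  E → ε: FIRST \ {ε} = { } — this is the only nullable alternative, skip

X has no nullable alternative, so no FIRST/FOLLOW check is needed there.

So the grammar has 2 FIRST/FOLLOW conflicts (marked CONFLICT above).

Answer: Yes. E → E f with FOLLOW(E) on { ',', 'f', 'id' }; E → X with FOLLOW(E) on { ',', 'f', 'id' }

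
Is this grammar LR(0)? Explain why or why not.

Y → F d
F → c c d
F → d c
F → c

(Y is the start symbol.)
No. Shift-reduce conflict between [F → c .] and [F → c . c d]

A grammar is LR(0) if no state in the canonical LR(0) collection has:
  - both a shift item (dot before a terminal) and a complete item (shift-reduce conflict), or
  - two or more complete items (reduce-reduce conflict; the accept item [Y' → Y .] counts as a complete item here).

Augment with Y' → Y and build the canonical LR(0) collection (I0 = CLOSURE({[Y' → . Y]}), then GOTO on every symbol after a dot until no new states appear). It has 9 states:
  I0: { [F → . c c d], [F → . c], [F → . d c], [Y → . F d], [Y' → . Y] }  — shift
  I1: { [Y → F . d] }  — shift
  I2: { [Y' → Y .] }  — accept
  I3: { [F → c . c d], [F → c .] }  — shift, reduce
  I4: { [F → d . c] }  — shift
  I5: { [F → d c .] }  — reduce
  I6: { [F → c c . d] }  — shift
  I7: { [F → c c d .] }  — reduce
  I8: { [Y → F d .] }  — reduce

Conflict in state I3:
  Shift-reduce conflict between [F → c .] and [F → c . c d]
So the grammar is NOT LR(0).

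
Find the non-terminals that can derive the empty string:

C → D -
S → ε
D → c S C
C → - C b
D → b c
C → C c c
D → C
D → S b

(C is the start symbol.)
{ 'S' }

ε-productions: S → ε
So S is immediately nullable.
No further non-terminal can be added: every production for the remaining non-terminals contains a terminal or a non-nullable non-terminal.
Nullable = { 'S' }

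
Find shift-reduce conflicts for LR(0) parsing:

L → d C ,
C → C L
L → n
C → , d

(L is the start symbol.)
A shift-reduce conflict occurs when an LR(0) state has both:
  - a complete (reduce) item [A → α .] (dot at the end), and
  - a shift item [B → β . c γ] (dot before a terminal).

Augment with L' → L and build the canonical LR(0) collection (I0 = CLOSURE({[L' → . L]}), then GOTO on every symbol after a dot until no new states appear). It has 9 states:
  I0: { [L → . d C ,], [L → . n], [L' → . L] }  — shift
  I1: { [L' → L .] }  — accept
  I2: { [C → . , d], [C → . C L], [L → d . C ,] }  — shift
  I3: { [L → n .] }  — reduce
  I4: { [C → , . d] }  — shift
  I5: { [C → C . L], [L → . d C ,], [L → . n], [L → d C . ,] }  — shift
  I6: { [L → d C , .] }  — reduce
  I7: { [C → C L .] }  — reduce
  I8: { [C → , d .] }  — reduce

No state contains both a complete item and a shift item.

Answer: No shift-reduce conflicts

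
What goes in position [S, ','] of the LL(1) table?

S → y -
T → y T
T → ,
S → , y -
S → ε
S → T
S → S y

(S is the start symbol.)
S → , y -, S → T, S → S y

To find M[S, ','], we find productions for S where ',' is in the predict set (PREDICT(N → α) = (FIRST(α) \ {ε}) ∪ (FOLLOW(N) if α ⇒* ε)).

Relevant sets:
  FIRST(T) = { ',', 'y' }
  FIRST(S) = { ',', 'y', ε }
  FOLLOW(S) = { $, 'y' }

S → y -: PREDICT = { 'y' }
S → , y -: PREDICT = { ',' }
  ',' is in predict set, so this production goes in M[S, ',']
S → ε: PREDICT = { $, 'y' }
S → T: PREDICT = { ',', 'y' }
  ',' is in predict set, so this production goes in M[S, ',']
S → S y: PREDICT = { ',', 'y' }
  ',' is in predict set, so this production goes in M[S, ',']

M[S, ','] = S → , y -, S → T, S → S y  (a multiply-defined cell — the grammar is not LL(1))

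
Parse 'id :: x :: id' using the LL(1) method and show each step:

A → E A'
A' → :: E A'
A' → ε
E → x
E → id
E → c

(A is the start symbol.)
Stack is shown with the top on the left.

Stack      Input            Action
----------------------------------
A $        id :: x :: id $  output A → E A'
E A' $     id :: x :: id $  output E → id
id A' $    id :: x :: id $  match 'id'
A' $       :: x :: id $     output A' → :: E A'
:: E A' $  :: x :: id $     match '::'
E A' $     x :: id $        output E → x
x A' $     x :: id $        match 'x'
A' $       :: id $          output A' → :: E A'
:: E A' $  :: id $          match '::'
E A' $     id $             output E → id
id A' $    id $             match 'id'
A' $       $                output A' → ε
$          $                accept

The string is accepted.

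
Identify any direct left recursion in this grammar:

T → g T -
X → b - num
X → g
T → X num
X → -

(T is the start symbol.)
T → g T -: starts with g
X → b - num: starts with b
X → g: starts with g
T → X num: starts with X
X → -: starts with '-'

No direct left recursion found.

Answer: No direct left recursion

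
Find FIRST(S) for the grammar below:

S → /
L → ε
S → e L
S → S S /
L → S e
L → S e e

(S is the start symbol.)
{ '/', 'e' }

From S → /:
  - '/' is a terminal: add '/' and stop
From S → e L:
  - e is a terminal: add 'e' and stop
From S → S S /:
  - S is the symbol being defined: contributes nothing new
    S is not nullable, so stop

Collecting: FIRST(S) = { '/', 'e' }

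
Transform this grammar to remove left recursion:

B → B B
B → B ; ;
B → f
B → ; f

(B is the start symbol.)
B is directly left-recursive. The standard transformation for
  A → A α₁ | ... | A α_m | β₁ | ... | β_n
is
  A  → β₁ A' | ... | β_n A'
  A' → α₁ A' | ... | α_m A' | ε

B → f becomes B → f B'
B → ; f becomes B → ; f B'
B → B B becomes B' → B B'
B → B ; ; becomes B' → ; ; B'
Add B' → ε

Resulting grammar:
B → f B'
B → ; f B'
B' → B B'
B' → ; ; B'
B' → ε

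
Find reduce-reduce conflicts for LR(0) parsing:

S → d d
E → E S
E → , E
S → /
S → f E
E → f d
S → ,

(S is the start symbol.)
A reduce-reduce conflict occurs when an LR(0) state has two complete items [A → α .] and [B → β .] — both call for a reduction, and with no lookahead the parser cannot choose between them.

Augment with S' → S and build the canonical LR(0) collection (I0 = CLOSURE({[S' → . S]}), then GOTO on every symbol after a dot until no new states appear). It has 13 states:
  I0: { [S → . ,], [S → . /], [S → . d d], [S → . f E], [S' → . S] }  — shift
  I1: { [S → , .] }  — reduce
  I2: { [S → / .] }  — reduce
  I3: { [S' → S .] }  — accept
  I4: { [S → d . d] }  — shift
  I5: { [E → . , E], [E → . E S], [E → . f d], [S → f . E] }  — shift
  I6: { [E → , . E], [E → . , E], [E → . E S], [E → . f d] }  — shift
  I7: { [E → E . S], [S → . ,], [S → . /], [S → . d d], [S → . f E], [S → f E .] }  — shift, reduce
  I8: { [E → f . d] }  — shift
  I9: { [E → f d .] }  — reduce
  I10: { [E → E S .] }  — reduce
  I11: { [E → , E .], [E → E . S], [S → . ,], [S → . /], [S → . d d], [S → . f E] }  — shift, reduce
  I12: { [S → d d .] }  — reduce

No state contains more than one complete item.

Answer: No reduce-reduce conflicts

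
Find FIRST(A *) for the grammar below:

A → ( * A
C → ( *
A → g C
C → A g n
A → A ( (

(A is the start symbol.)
{ '(', 'g' }

FIRST sets of the non-terminals involved (from the grammar, by fixed-point iteration):
  FIRST(A) = { '(', 'g' }

To compute FIRST(A *), process the symbols left to right:
Symbol A is a non-terminal. Add FIRST(A) \ {ε} = { '(', 'g' }
A is not nullable (ε ∉ FIRST(A)), so stop here.
FIRST(A *) = { '(', 'g' }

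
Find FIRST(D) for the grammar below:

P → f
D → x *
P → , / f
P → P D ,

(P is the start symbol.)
{ 'x' }

From D → x *:
  - x is a terminal: add 'x' and stop

Collecting: FIRST(D) = { 'x' }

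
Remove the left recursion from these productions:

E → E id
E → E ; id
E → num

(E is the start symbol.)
E is directly left-recursive. The standard transformation for
  A → A α₁ | ... | A α_m | β₁ | ... | β_n
is
  A  → β₁ A' | ... | β_n A'
  A' → α₁ A' | ... | α_m A' | ε

E → num becomes E → num E'
E → E id becomes E' → id E'
E → E ; id becomes E' → ; id E'
Add E' → ε

Resulting grammar:
E → num E'
E' → id E'
E' → ; id E'
E' → ε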